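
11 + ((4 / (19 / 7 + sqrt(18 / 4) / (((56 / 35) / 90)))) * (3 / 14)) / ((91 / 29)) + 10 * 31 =469800 * sqrt(2) / 290082949 + 651816280611 / 2030580643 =321.00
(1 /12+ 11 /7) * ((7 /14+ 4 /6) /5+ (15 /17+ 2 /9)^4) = 1311594297661 /460304276040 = 2.85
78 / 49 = 1.59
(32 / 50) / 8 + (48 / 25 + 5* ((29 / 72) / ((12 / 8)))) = 361 / 108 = 3.34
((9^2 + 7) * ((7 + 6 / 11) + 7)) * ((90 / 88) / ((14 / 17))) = 122400 / 77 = 1589.61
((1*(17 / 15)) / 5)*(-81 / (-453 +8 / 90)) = 4131 / 101905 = 0.04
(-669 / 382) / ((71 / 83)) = -55527 / 27122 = -2.05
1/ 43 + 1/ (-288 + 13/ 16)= 3907/ 197585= 0.02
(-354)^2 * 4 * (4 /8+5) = 2756952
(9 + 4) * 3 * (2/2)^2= 39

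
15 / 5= 3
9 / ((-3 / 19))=-57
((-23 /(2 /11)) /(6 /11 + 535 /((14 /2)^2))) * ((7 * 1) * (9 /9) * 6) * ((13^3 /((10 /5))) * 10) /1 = -31457821395 /6179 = -5091086.16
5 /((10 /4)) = 2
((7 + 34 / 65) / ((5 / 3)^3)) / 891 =163 / 89375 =0.00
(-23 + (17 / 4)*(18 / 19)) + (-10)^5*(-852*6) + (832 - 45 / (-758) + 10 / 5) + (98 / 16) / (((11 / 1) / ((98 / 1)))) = 511200869.65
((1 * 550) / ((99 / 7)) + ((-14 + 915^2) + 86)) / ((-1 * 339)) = -7536023 / 3051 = -2470.02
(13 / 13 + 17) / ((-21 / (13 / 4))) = -39 / 14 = -2.79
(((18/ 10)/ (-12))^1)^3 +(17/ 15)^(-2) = 1792197/ 2312000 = 0.78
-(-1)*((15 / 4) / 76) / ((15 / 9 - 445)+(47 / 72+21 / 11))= -1485 / 13265458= -0.00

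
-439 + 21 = -418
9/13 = 0.69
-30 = -30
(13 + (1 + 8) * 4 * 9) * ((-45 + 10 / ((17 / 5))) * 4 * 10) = -9638200 / 17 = -566952.94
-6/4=-3/2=-1.50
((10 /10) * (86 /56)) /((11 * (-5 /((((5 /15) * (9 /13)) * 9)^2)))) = -31347 /260260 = -0.12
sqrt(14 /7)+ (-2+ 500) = sqrt(2)+ 498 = 499.41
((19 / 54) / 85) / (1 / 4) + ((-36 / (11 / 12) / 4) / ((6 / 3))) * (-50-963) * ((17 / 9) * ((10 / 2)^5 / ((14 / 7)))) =370520578543 / 25245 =14676988.65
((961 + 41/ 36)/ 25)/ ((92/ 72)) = 34637/ 1150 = 30.12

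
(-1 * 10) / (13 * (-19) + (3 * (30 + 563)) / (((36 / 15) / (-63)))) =40 / 187783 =0.00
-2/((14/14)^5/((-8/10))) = 8/5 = 1.60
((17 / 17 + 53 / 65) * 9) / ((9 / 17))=2006 / 65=30.86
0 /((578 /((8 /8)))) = 0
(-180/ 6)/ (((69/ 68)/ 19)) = -12920/ 23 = -561.74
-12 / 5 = -2.40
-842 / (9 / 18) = -1684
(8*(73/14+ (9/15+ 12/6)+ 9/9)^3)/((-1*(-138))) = 234885113/5916750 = 39.70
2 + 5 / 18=41 / 18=2.28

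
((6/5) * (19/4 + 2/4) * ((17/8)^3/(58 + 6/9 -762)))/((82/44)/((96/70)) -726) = 1802493/15196388800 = 0.00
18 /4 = 9 /2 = 4.50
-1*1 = -1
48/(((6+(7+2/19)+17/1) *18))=38/429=0.09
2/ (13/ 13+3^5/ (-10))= -20/ 233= -0.09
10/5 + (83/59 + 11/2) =1051/118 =8.91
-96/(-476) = 24/119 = 0.20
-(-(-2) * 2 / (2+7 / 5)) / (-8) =0.15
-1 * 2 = -2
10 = 10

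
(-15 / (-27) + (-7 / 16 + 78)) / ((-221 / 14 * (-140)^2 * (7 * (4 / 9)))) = -1607 / 19801600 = -0.00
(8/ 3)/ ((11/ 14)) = 112/ 33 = 3.39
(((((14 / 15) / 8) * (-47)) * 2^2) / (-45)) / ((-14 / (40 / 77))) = -188 / 10395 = -0.02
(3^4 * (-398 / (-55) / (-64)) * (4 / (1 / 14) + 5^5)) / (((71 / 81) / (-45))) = 37379138931 / 24992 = 1495644.16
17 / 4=4.25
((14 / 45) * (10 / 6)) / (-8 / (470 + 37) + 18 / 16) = 18928 / 40491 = 0.47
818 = 818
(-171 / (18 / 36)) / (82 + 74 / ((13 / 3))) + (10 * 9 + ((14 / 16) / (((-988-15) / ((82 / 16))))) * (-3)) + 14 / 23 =87.17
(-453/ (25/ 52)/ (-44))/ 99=1963/ 9075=0.22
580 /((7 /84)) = 6960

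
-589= -589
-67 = -67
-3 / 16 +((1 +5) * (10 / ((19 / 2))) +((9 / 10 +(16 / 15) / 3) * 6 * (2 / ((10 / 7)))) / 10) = 818857 / 114000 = 7.18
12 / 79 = 0.15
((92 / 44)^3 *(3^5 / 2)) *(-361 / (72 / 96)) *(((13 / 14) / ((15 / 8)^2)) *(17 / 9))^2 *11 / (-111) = 439344515823616 / 33317274375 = 13186.69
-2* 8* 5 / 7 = -80 / 7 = -11.43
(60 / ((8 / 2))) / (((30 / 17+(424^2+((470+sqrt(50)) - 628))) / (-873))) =-339881458320 / 4662041044423+18922275 * sqrt(2) / 9324082088846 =-0.07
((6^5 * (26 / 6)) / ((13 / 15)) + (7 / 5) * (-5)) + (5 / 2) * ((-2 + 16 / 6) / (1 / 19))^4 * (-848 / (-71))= 4644046943 / 5751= 807519.90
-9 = -9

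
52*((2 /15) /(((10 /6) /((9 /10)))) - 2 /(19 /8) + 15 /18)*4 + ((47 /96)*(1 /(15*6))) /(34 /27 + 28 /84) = 257940383 /19608000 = 13.15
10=10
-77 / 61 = -1.26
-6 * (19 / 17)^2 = -2166 / 289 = -7.49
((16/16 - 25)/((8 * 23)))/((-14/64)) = 96/161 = 0.60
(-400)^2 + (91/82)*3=13120273/82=160003.33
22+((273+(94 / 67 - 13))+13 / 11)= 209739 / 737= 284.58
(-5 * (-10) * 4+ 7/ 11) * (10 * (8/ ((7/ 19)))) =3354640/ 77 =43566.75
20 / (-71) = -0.28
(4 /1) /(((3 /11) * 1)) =44 /3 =14.67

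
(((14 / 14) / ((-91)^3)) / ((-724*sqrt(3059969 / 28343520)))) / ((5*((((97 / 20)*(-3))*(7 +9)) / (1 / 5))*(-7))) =81*sqrt(6270) / 46841865011561620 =0.00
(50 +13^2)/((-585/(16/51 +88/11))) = -30952/9945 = -3.11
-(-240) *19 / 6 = 760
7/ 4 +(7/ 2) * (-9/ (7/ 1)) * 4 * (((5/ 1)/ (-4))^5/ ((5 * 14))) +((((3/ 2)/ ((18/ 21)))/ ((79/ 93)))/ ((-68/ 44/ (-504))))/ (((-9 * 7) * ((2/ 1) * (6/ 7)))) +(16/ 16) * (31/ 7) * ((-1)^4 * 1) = 7148103/ 9626624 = 0.74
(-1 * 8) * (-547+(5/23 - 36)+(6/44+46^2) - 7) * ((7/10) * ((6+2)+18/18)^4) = -14188411818/253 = -56080679.12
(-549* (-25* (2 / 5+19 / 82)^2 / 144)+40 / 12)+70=35944303 / 322752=111.37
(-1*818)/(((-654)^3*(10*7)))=409/9790419240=0.00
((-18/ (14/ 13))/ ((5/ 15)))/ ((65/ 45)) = -243/ 7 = -34.71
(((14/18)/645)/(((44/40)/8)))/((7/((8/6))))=64/38313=0.00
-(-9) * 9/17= 81/17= 4.76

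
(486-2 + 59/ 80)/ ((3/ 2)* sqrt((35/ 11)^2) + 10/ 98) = 99.44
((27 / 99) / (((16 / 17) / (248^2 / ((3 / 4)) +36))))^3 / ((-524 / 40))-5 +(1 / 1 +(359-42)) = -5722669806671708639 / 5579552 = -1025650411838.03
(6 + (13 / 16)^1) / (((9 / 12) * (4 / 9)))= 327 / 16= 20.44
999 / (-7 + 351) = 2.90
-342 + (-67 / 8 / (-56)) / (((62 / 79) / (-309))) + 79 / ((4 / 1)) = -10586353 / 27776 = -381.13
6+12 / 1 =18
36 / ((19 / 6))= 216 / 19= 11.37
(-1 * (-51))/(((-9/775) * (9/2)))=-26350/27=-975.93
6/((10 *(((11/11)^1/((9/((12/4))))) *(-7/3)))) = -0.77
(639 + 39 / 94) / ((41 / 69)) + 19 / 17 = 70576391 / 65518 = 1077.21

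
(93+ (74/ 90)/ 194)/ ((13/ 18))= 128.78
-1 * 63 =-63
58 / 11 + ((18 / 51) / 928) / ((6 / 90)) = 5.28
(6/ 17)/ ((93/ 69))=0.26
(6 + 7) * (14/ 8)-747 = -2897/ 4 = -724.25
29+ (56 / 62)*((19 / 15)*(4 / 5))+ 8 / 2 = 33.92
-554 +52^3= 140054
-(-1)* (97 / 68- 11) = -651 / 68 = -9.57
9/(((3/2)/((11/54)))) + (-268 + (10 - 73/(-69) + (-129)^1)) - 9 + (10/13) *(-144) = -1357580/2691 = -504.49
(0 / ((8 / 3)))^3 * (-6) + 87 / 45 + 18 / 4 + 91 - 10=2623 / 30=87.43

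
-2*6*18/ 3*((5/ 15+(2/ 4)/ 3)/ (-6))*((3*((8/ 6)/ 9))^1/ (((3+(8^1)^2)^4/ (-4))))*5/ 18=-80/ 544080267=-0.00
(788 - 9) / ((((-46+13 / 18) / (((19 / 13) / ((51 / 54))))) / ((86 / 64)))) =-51551883 / 1440920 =-35.78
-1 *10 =-10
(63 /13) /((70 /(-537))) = -37.18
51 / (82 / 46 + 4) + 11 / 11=1306 / 133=9.82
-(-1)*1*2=2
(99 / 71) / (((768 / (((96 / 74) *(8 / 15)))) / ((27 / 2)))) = 891 / 52540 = 0.02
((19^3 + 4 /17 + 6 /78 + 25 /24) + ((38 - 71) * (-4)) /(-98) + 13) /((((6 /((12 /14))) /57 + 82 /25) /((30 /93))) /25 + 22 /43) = 4559899420590625 /619471515572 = 7360.95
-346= -346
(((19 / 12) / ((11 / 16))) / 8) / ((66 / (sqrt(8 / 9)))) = 19 *sqrt(2) / 6534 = 0.00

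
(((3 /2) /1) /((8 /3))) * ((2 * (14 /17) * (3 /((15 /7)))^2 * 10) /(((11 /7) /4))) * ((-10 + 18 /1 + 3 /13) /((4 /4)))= 4624326 /12155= 380.45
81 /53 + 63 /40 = 6579 /2120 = 3.10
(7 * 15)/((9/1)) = 11.67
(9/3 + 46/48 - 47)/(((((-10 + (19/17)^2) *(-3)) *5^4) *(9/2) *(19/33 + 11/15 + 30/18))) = -3283907/16763476500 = -0.00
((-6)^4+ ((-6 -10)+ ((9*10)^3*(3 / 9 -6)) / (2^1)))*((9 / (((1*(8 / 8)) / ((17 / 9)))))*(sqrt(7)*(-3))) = 278532051.34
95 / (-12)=-95 / 12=-7.92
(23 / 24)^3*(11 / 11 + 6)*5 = 425845 / 13824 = 30.80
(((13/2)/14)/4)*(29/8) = 377/896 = 0.42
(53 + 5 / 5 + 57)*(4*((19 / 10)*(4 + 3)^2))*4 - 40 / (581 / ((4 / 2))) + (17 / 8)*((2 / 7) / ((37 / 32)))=17772213456 / 107485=165345.99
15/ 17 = 0.88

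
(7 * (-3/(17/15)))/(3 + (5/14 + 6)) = -1.98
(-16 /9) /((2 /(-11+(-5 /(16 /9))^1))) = 221 /18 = 12.28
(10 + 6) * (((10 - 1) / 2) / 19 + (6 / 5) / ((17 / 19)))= 40776 / 1615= 25.25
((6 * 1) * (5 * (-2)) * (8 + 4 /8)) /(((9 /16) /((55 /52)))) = -37400 /39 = -958.97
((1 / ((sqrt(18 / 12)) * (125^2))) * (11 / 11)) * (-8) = -8 * sqrt(6) / 46875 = -0.00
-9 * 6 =-54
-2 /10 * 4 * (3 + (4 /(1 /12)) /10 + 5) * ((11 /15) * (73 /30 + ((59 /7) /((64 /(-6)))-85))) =24646952 /39375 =625.95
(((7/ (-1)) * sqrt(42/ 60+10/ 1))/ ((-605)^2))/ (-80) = 7 * sqrt(1070)/ 292820000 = 0.00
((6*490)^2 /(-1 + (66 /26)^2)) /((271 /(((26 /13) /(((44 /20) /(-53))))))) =-19355181300 /68563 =-282297.76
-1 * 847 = -847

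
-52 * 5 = -260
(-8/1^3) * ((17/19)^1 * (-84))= 11424/19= 601.26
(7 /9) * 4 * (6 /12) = 14 /9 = 1.56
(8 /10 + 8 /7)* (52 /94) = 1768 /1645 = 1.07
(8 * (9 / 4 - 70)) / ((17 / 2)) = -1084 / 17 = -63.76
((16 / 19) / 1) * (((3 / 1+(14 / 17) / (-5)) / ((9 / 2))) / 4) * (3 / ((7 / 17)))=1928 / 1995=0.97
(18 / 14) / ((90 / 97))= 97 / 70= 1.39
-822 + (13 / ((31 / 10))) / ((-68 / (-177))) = -854883 / 1054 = -811.08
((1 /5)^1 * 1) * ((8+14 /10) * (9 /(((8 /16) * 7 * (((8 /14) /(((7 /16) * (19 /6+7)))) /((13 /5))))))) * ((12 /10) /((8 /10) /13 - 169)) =-30524949 /43924000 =-0.69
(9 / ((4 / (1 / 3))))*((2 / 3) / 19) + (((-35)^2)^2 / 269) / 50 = 570372 / 5111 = 111.60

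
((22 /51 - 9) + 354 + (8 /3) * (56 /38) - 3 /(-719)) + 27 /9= 245496829 /696711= 352.37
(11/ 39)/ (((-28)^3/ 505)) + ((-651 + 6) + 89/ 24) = -549033307/ 856128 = -641.30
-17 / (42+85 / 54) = -918 / 2353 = -0.39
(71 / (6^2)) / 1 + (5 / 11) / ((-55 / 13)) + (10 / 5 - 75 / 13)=-1.90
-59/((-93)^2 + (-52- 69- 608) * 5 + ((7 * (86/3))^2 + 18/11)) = -5841/4482002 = -0.00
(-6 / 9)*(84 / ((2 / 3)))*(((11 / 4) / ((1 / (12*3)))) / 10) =-4158 / 5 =-831.60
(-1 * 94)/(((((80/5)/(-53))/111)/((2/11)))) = 276501/44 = 6284.11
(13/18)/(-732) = -13/13176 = -0.00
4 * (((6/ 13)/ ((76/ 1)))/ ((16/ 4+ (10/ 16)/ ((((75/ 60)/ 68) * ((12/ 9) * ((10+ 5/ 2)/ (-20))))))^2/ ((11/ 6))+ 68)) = 825/ 27396746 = 0.00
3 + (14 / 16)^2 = 3.77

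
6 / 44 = 3 / 22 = 0.14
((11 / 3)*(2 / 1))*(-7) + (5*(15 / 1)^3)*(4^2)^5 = 53084159846 / 3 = 17694719948.67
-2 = -2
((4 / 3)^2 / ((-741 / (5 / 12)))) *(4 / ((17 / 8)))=-640 / 340119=-0.00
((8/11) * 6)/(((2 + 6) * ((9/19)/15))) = 190/11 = 17.27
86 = 86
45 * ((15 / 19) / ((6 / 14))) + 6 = 1689 / 19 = 88.89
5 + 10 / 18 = 5.56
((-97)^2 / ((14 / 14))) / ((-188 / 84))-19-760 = -234202 / 47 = -4983.02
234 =234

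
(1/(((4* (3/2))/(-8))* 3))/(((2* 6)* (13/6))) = -0.02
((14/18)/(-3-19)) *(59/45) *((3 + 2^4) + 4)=-9499/8910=-1.07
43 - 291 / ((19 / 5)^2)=8248 / 361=22.85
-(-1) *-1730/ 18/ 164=-865/ 1476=-0.59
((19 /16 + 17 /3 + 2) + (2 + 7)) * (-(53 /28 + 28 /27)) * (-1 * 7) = 1898255 /5184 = 366.18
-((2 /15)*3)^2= -4 /25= -0.16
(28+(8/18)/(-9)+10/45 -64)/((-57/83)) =240866/4617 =52.17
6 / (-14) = -3 / 7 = -0.43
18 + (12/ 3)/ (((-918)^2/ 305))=3792563/ 210681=18.00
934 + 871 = 1805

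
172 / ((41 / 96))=402.73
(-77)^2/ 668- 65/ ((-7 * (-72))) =8.75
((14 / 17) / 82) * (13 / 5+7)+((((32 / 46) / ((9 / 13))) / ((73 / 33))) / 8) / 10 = 0.10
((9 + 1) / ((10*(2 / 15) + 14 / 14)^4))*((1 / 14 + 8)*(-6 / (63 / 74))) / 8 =-564435 / 235298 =-2.40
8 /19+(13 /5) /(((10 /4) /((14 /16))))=2529 /1900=1.33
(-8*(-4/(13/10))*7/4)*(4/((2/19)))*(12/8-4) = -53200/13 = -4092.31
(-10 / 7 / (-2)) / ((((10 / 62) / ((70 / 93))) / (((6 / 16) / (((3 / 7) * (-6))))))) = -35 / 72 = -0.49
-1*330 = -330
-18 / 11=-1.64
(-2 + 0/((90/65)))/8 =-1/4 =-0.25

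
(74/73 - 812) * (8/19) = -341.47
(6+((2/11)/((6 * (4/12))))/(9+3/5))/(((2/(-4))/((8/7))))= -3173/231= -13.74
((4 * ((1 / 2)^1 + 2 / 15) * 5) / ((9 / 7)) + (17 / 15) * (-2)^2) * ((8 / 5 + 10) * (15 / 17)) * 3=112636 / 255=441.71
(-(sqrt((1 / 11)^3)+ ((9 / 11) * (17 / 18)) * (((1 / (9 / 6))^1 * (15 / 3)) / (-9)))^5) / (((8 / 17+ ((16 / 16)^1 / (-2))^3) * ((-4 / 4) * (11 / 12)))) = -318977650019200 / 48187778486791383+ 17495737579904 * sqrt(11) / 19632057902026119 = -0.00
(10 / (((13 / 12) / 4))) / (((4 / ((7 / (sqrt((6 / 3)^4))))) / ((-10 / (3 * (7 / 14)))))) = -1400 / 13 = -107.69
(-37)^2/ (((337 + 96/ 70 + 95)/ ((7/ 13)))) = 335405/ 197184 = 1.70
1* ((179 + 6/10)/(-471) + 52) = 121562/2355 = 51.62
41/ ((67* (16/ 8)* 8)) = 41/ 1072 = 0.04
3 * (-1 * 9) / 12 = -9 / 4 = -2.25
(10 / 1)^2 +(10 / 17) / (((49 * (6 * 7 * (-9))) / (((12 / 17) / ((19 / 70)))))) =242152900 / 2421531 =100.00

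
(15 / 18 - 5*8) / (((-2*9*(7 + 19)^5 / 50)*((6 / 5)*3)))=29375 / 11548697472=0.00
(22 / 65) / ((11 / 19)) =38 / 65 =0.58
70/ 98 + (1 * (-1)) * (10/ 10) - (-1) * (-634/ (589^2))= -698280/ 2428447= -0.29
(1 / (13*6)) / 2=1 / 156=0.01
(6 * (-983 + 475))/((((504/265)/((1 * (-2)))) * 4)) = 33655/42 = 801.31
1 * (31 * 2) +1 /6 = 62.17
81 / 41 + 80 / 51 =7411 / 2091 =3.54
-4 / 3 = -1.33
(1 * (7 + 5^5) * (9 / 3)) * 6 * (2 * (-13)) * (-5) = 7328880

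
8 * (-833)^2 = 5551112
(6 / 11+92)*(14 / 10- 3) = -8144 / 55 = -148.07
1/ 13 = 0.08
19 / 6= 3.17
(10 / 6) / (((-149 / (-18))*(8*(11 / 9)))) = 135 / 6556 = 0.02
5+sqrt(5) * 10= 5+10 * sqrt(5)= 27.36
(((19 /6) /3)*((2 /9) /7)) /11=0.00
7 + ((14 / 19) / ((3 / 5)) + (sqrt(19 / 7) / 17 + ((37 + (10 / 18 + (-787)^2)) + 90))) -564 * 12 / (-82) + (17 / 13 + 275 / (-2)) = sqrt(133) / 119 + 112917268301 / 182286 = 619451.22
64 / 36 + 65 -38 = 259 / 9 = 28.78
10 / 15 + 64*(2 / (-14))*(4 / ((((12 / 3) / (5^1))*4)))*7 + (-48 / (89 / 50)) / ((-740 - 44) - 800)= -232952 / 2937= -79.32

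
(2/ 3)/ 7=2/ 21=0.10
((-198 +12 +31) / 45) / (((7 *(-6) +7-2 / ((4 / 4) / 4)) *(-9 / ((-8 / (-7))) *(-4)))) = 62 / 24381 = 0.00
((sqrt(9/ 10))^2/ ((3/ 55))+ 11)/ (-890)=-11/ 356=-0.03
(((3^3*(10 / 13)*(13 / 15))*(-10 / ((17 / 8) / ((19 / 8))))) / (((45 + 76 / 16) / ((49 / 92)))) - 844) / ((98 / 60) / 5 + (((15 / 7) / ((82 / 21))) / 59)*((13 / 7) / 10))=-334452366242400 / 129801674081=-2576.64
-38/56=-19/28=-0.68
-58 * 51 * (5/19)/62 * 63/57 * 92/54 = -793730/33573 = -23.64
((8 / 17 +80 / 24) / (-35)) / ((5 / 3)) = -194 / 2975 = -0.07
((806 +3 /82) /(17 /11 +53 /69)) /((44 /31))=141377205 /575968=245.46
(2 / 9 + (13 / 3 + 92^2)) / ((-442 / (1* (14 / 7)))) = -76217 / 1989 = -38.32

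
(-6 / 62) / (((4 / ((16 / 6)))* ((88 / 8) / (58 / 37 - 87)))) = 0.50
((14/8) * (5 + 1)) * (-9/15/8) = -63/80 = -0.79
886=886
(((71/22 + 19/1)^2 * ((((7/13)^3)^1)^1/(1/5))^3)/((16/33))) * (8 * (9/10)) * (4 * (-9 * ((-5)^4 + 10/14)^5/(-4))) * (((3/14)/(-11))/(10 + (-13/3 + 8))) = -225902586886115535892597500000/52608921389453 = -4293997689361567.67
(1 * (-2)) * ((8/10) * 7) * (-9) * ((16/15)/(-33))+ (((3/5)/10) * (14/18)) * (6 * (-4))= -4.38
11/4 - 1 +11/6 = 43/12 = 3.58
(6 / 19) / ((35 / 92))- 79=-51983 / 665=-78.17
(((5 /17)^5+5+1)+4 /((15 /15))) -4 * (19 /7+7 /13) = -388756443 /129206987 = -3.01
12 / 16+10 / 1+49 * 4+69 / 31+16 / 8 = 26161 / 124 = 210.98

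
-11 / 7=-1.57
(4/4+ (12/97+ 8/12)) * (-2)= -1042/291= -3.58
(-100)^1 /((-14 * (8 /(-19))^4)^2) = -424589076025 /822083584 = -516.48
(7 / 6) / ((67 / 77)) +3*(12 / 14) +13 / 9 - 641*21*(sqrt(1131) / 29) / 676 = 45221 / 8442 - 13461*sqrt(1131) / 19604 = -17.74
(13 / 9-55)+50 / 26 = -6041 / 117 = -51.63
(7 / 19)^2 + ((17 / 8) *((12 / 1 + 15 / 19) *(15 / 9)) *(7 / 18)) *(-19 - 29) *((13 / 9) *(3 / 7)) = -188906 / 361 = -523.29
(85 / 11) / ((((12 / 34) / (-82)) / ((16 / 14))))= -473960 / 231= -2051.77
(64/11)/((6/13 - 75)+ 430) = 0.02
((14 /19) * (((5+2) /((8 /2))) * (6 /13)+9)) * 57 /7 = 765 /13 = 58.85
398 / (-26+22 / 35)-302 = -141053 / 444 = -317.69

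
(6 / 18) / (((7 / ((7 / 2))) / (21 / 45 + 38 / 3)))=197 / 90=2.19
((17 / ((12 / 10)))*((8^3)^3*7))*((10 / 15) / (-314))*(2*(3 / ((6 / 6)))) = -79859548160 / 471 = -169553180.81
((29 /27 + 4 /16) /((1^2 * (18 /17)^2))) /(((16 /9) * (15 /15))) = 0.66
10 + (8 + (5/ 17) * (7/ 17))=18.12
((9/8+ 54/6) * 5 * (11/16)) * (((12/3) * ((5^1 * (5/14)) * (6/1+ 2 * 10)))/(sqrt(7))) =1447875 * sqrt(7)/1568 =2443.06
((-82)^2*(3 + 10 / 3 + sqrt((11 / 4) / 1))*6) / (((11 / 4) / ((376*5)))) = 151693440*sqrt(11) / 11 + 1921450240 / 11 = 220414587.60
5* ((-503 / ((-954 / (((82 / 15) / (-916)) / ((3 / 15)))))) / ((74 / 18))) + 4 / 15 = 6669529 / 26944140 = 0.25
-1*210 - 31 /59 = -12421 /59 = -210.53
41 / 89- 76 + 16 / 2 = -6011 / 89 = -67.54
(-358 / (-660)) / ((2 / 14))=1253 / 330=3.80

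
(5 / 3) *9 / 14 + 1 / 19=299 / 266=1.12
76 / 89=0.85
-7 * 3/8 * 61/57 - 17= -3011/152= -19.81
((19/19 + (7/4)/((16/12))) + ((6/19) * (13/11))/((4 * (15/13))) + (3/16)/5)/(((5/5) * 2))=10161/8360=1.22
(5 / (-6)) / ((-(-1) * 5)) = -1 / 6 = -0.17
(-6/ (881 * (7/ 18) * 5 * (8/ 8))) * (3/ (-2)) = 162/ 30835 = 0.01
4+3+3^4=88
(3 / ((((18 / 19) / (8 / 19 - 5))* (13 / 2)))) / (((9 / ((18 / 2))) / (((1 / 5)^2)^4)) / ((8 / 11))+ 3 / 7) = -1624 / 391015937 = -0.00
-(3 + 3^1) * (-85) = 510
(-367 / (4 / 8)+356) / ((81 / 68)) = -952 / 3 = -317.33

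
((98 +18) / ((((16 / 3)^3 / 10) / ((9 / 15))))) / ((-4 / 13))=-30537 / 2048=-14.91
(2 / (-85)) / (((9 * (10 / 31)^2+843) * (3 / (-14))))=26908 / 206810865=0.00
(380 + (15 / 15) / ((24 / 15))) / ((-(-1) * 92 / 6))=9135 / 368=24.82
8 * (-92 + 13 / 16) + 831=203 / 2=101.50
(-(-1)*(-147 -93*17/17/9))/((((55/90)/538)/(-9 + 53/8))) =3618588/11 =328962.55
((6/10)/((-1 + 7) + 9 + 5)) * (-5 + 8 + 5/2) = 33/200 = 0.16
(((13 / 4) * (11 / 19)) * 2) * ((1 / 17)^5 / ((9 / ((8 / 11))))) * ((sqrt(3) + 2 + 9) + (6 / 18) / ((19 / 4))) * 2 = 104 * sqrt(3) / 242795547 + 65624 / 13839346179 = 0.00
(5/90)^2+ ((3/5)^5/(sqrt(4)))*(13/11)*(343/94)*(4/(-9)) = -37391707/523462500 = -0.07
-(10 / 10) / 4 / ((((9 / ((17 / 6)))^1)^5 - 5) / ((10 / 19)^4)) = -3549642500 / 58913659172219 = -0.00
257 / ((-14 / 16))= -2056 / 7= -293.71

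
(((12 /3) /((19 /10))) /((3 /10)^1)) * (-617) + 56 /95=-1233832 /285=-4329.24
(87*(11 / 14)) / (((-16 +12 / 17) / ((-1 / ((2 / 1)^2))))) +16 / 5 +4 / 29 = 1881209 / 422240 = 4.46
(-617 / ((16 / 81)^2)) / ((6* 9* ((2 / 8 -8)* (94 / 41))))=6147171 / 372992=16.48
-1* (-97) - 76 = 21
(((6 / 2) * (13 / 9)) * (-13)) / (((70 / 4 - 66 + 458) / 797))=-20722 / 189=-109.64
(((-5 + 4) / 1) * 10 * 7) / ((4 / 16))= -280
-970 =-970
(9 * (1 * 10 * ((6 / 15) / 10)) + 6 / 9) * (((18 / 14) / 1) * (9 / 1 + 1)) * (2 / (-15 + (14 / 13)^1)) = -7.88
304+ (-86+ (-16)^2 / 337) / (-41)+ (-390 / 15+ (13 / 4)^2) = 64252705 / 221072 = 290.64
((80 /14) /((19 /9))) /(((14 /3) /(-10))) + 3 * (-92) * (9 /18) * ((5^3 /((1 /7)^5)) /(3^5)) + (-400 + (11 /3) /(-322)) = -4140123068801 /3468906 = -1193495.32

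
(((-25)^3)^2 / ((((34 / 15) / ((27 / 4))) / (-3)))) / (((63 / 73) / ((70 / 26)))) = -12030029296875 / 1768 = -6804315213.16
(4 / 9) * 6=8 / 3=2.67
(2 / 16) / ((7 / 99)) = 99 / 56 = 1.77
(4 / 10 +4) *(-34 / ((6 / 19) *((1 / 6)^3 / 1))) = -511632 / 5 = -102326.40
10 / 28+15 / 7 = 5 / 2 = 2.50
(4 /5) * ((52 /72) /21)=26 /945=0.03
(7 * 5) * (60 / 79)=2100 / 79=26.58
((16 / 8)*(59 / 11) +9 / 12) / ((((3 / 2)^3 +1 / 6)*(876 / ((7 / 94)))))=707 / 2566388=0.00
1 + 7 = 8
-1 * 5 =-5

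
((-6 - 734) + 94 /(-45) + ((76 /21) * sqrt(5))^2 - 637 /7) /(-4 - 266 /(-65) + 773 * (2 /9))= -22003293 /4926656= -4.47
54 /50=27 /25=1.08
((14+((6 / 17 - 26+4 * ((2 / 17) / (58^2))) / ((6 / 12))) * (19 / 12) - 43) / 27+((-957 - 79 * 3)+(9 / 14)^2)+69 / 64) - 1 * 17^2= -5395170191539 / 3631666752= -1485.59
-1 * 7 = -7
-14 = -14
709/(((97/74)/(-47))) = -2465902/97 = -25421.67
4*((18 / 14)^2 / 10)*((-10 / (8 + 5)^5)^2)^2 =324000 / 931243224969159172501249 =0.00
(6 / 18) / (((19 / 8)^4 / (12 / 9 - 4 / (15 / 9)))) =-65536 / 5864445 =-0.01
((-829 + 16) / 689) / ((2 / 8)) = -3252 / 689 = -4.72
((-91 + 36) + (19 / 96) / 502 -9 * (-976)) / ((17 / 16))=420667987 / 51204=8215.53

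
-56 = -56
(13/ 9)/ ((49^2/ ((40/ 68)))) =130/ 367353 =0.00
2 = 2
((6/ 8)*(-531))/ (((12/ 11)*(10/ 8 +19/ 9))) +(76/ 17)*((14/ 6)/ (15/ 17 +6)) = -1654021/ 15444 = -107.10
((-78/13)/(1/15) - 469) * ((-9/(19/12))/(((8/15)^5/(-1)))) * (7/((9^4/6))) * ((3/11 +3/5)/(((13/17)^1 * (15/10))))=-9594375/26752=-358.64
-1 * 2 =-2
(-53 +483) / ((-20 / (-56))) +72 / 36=1206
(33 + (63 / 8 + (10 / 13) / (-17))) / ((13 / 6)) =216561 / 11492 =18.84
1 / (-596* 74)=-1 / 44104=-0.00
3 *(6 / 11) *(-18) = -29.45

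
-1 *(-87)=87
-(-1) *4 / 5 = 4 / 5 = 0.80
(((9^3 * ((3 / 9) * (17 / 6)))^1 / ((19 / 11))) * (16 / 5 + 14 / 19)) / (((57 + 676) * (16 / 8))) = 1.07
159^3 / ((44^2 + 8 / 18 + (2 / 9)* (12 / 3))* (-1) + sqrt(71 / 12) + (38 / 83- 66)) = -1996659519235344 / 994869127267- 166149411786* sqrt(213) / 994869127267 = -2009.39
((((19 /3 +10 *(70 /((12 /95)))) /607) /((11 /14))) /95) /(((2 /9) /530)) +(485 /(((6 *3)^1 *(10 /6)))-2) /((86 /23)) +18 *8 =1515368959 /3445332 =439.83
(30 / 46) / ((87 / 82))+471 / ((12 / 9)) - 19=893419 / 2668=334.86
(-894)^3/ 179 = -714516984/ 179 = -3991714.99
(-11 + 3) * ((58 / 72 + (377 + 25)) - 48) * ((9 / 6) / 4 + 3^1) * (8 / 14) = -38319 / 7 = -5474.14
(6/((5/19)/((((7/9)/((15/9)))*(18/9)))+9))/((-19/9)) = -252/823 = -0.31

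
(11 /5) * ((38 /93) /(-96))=-209 /22320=-0.01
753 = 753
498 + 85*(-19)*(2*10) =-31802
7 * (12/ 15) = 28/ 5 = 5.60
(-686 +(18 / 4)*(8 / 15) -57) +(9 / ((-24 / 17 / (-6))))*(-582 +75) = -402667 / 20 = -20133.35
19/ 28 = 0.68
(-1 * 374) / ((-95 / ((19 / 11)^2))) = 646 / 55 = 11.75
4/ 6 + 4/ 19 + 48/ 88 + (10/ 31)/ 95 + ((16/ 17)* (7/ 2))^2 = 68964934/ 5617293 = 12.28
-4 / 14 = -2 / 7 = -0.29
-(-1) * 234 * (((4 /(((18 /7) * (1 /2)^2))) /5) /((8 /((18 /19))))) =34.48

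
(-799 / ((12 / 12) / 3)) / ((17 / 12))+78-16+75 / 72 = -39095 / 24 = -1628.96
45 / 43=1.05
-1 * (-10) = 10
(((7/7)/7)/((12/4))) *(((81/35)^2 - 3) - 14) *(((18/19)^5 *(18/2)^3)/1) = -308.47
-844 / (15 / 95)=-16036 / 3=-5345.33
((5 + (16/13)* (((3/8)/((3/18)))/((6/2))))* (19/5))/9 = 1463/585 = 2.50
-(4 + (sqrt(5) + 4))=-8 - sqrt(5)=-10.24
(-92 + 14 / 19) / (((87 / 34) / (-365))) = 13018.11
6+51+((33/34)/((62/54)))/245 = 14720001/258230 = 57.00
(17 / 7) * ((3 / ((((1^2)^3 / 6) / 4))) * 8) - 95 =9127 / 7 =1303.86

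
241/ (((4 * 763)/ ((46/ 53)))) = 5543/ 80878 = 0.07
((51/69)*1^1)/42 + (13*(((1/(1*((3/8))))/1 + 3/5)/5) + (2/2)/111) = 7612993/893550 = 8.52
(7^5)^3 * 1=4747561509943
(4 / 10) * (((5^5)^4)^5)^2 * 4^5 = 25489470578119236432462086364283388889457672883081900577182173654178606424208930575089437995522922975055735150817781686782836914062500000000000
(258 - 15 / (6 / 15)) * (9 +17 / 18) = 8771 / 4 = 2192.75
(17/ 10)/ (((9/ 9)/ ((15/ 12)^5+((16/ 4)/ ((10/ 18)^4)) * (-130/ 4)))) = -2962920463/ 1280000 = -2314.78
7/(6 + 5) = 7/11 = 0.64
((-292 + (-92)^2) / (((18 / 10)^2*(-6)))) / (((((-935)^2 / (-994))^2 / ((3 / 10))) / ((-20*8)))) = 0.03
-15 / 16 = -0.94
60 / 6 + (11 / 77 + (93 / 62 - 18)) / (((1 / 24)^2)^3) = -21881290682 / 7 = -3125898668.86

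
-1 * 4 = -4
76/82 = 38/41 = 0.93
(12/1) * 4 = 48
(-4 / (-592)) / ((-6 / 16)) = -2 / 111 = -0.02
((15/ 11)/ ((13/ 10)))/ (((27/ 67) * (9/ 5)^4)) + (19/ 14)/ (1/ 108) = 8678207432/ 59108049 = 146.82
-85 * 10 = -850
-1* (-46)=46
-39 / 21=-13 / 7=-1.86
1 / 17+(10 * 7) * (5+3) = 9521 / 17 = 560.06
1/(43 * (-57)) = -1/2451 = -0.00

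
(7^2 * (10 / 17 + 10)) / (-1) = -8820 / 17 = -518.82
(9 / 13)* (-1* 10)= -90 / 13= -6.92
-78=-78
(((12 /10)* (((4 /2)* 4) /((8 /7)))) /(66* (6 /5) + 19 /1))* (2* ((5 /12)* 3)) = 105 /491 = 0.21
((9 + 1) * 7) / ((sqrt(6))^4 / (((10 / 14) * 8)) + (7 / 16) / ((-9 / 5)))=7200 / 623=11.56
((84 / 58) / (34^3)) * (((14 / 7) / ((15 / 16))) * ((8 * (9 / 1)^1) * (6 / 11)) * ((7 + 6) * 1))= 314496 / 7836235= 0.04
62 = 62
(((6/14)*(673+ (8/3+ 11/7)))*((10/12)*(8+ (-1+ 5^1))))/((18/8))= 568880/441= 1289.98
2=2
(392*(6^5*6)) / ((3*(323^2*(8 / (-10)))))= -7620480 / 104329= -73.04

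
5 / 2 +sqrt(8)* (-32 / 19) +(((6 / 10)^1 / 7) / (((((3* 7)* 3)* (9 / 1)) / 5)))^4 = 15318258041207 / 6127303216482-64* sqrt(2) / 19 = -2.26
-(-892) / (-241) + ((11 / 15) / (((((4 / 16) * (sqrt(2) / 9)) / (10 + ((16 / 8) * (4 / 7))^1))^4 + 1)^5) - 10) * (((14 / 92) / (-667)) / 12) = -744716908683078193962034041605704018934680207724521259688799430837974765553 / 201216724810830548818564098097649106781011005751856699305108391746679687500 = -3.70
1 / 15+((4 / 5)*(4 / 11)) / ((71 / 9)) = 1213 / 11715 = 0.10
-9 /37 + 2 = 65 /37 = 1.76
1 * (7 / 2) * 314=1099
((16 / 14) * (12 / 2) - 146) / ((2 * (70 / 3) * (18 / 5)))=-487 / 588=-0.83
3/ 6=1/ 2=0.50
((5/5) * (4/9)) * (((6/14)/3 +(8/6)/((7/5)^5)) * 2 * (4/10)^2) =630496/11344725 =0.06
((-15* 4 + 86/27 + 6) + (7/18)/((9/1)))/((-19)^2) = -8225/58482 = -0.14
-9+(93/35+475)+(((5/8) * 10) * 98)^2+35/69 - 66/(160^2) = 2322266545981/6182400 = 375625.41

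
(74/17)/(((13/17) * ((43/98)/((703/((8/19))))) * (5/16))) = 193729928/2795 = 69313.03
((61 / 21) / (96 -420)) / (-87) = 61 / 591948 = 0.00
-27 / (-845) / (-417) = -9 / 117455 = -0.00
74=74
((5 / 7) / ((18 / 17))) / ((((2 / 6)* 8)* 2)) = 85 / 672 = 0.13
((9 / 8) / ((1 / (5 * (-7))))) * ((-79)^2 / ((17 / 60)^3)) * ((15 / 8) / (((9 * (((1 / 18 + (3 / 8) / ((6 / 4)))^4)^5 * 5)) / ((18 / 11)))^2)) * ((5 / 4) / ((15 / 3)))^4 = -41311434894771395746389.03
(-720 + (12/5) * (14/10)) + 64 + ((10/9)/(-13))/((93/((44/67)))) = -11894815532/18225675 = -652.64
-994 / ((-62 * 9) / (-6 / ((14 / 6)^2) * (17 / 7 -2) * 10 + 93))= 716603 / 4557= 157.25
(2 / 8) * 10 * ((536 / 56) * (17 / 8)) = 5695 / 112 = 50.85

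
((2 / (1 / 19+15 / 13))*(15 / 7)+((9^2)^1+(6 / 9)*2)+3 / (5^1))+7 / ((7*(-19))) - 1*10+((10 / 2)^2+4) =105.43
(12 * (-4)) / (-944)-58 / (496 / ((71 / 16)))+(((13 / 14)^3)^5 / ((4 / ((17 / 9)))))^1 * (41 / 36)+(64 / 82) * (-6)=-75202331008636604677766567 / 15119001109449076001734656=-4.97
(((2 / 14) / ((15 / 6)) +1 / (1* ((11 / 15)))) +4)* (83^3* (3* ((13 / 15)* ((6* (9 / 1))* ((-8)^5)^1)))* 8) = -219600720294838272 / 1925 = -114078296257058.84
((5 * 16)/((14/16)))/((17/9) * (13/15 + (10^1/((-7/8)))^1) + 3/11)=-237600/51137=-4.65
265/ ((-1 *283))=-265/ 283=-0.94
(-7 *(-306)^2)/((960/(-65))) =710073/16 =44379.56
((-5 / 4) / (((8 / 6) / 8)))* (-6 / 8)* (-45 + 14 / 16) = -15885 / 64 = -248.20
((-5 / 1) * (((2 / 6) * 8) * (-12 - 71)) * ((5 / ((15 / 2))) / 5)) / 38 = 664 / 171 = 3.88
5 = 5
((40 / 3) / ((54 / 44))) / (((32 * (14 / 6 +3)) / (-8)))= -55 / 108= -0.51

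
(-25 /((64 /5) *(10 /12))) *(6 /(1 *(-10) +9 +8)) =-2.01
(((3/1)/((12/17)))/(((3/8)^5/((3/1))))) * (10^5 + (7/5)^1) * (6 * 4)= 185687932928/45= 4126398509.51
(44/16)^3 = 20.80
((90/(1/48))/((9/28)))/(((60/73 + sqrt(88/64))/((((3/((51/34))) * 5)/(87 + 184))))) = -4709376000/8080949 + 1432435200 * sqrt(22)/8080949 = 248.65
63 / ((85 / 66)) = 4158 / 85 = 48.92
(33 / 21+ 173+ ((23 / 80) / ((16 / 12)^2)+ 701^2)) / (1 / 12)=13213555707 / 2240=5898908.80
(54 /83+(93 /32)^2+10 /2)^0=1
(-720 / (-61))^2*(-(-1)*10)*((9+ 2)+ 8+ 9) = 145152000 / 3721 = 39008.87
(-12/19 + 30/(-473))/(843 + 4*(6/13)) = -27066/32901407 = -0.00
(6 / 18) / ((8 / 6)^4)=0.11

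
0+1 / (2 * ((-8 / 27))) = -27 / 16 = -1.69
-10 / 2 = -5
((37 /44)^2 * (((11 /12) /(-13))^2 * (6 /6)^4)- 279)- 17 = -115253927 /389376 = -296.00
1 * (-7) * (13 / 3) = -91 / 3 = -30.33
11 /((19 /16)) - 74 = -1230 /19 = -64.74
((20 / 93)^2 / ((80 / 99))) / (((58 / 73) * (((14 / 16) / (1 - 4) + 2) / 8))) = 385440 / 1142629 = 0.34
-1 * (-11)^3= 1331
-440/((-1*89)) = 440/89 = 4.94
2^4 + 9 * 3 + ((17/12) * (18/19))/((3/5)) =1719/38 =45.24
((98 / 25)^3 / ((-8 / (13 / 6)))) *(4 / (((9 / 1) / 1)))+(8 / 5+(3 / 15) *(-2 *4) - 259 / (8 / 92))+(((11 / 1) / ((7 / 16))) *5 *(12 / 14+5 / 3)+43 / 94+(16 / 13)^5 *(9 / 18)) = -961950512219650846 / 360740156765625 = -2666.60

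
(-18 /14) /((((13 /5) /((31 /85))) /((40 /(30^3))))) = -0.00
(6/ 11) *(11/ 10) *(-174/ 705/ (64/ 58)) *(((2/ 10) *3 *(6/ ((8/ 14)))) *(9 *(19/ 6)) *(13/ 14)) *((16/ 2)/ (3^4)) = -2.21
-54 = -54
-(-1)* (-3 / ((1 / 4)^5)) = -3072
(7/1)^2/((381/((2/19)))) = 98/7239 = 0.01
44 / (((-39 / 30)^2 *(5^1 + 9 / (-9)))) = 1100 / 169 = 6.51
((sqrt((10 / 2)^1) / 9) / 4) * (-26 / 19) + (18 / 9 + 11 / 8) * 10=135 / 4- 13 * sqrt(5) / 342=33.67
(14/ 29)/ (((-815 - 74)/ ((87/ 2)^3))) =-22707/ 508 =-44.70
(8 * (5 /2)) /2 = 10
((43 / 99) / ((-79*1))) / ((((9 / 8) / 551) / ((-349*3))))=66150856 / 23463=2819.37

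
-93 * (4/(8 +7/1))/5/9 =-124/225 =-0.55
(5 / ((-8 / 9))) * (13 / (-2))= 585 / 16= 36.56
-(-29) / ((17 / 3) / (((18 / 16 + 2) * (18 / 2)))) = 19575 / 136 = 143.93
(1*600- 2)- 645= -47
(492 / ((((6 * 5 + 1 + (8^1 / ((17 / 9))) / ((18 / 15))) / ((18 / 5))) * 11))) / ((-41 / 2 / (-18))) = 132192 / 32285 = 4.09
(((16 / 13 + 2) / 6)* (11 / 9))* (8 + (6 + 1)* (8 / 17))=7.43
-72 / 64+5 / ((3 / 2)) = 53 / 24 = 2.21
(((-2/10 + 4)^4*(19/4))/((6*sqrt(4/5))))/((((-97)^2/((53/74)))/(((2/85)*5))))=131233247*sqrt(5)/177547830000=0.00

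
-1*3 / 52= -3 / 52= -0.06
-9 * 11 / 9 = -11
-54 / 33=-18 / 11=-1.64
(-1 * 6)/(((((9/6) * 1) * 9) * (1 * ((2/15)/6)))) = -20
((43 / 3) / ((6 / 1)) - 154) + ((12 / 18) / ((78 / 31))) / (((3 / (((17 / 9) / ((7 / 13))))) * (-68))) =-1031593 / 6804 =-151.62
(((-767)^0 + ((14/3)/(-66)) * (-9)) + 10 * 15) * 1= 1668/11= 151.64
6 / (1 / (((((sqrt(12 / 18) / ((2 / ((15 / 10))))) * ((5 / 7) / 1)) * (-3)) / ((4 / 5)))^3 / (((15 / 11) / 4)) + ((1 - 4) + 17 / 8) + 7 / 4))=21 / 4 - 2784375 * sqrt(6) / 87808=-72.42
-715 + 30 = -685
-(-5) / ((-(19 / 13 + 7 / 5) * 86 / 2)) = -0.04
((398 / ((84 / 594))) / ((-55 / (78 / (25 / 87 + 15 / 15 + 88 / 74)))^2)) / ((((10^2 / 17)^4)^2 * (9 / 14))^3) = 644034923454733399711449502959920152123471 / 546156737500000000000000000000000000000000000000000000000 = 0.00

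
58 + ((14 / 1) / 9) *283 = 4484 / 9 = 498.22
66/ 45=22/ 15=1.47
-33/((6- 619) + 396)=33/217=0.15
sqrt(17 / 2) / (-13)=-sqrt(34) / 26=-0.22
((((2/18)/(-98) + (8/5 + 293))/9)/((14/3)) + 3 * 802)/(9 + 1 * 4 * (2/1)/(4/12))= 446938501/6112260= 73.12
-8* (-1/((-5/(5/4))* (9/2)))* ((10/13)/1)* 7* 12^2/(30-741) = 4480/9243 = 0.48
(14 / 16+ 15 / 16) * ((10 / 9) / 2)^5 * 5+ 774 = 731715941 / 944784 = 774.48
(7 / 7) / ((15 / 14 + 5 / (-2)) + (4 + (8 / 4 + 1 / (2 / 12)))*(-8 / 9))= -21 / 254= -0.08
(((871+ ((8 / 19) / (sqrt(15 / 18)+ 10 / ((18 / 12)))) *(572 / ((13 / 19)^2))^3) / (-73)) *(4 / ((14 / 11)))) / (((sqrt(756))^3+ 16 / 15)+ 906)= 165 *(-10124429369848-1913587 *sqrt(30)) / (1122667 *(6803+ 34020 *sqrt(21)) *(sqrt(30)+ 40))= -201.10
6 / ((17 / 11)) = 3.88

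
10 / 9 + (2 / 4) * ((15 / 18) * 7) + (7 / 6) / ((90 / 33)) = 401 / 90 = 4.46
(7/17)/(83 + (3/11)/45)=1155/232832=0.00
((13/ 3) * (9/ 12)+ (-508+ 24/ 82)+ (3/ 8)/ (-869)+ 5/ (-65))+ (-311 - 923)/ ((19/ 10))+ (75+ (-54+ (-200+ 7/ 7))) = -93777256407/ 70402904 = -1332.01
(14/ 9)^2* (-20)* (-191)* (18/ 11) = 1497440/ 99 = 15125.66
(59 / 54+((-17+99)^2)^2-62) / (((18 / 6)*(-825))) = -488290843 / 26730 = -18267.52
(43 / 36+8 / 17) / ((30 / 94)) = 47893 / 9180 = 5.22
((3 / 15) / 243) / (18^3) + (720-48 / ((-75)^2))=637721641853 / 885735000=719.99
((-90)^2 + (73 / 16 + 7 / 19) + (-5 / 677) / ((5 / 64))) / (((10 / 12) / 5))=5004120501 / 102904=48629.02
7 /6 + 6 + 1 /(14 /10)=331 /42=7.88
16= 16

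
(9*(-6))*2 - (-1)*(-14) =-122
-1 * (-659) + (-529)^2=280500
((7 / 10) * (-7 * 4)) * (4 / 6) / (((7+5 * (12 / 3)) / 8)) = -1568 / 405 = -3.87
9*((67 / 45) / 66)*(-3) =-67 / 110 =-0.61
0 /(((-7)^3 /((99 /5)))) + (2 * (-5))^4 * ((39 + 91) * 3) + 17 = 3900017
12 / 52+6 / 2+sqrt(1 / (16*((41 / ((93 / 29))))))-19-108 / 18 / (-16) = -1601 / 104+sqrt(110577) / 4756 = -15.32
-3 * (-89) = 267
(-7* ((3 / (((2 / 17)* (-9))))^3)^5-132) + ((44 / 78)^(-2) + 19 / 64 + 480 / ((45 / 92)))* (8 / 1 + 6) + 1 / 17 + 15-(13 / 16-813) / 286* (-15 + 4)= 42628698.71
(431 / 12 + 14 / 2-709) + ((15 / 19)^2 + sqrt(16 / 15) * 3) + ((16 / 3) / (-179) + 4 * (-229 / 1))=-408777173 / 258476 + 4 * sqrt(15) / 5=-1578.39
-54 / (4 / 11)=-297 / 2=-148.50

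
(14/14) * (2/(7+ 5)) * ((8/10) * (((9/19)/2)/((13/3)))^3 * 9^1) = 59049/301384460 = 0.00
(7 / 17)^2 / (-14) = -7 / 578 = -0.01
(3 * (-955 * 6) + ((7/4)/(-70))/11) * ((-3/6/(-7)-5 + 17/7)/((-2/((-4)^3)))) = 15127202/11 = 1375200.18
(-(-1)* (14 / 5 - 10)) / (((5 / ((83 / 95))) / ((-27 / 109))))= 80676 / 258875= 0.31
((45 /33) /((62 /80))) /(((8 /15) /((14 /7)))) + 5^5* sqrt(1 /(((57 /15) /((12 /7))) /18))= 8911.64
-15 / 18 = -0.83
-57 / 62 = -0.92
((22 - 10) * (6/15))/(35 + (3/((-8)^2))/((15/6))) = 768/5603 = 0.14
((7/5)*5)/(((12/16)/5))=140/3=46.67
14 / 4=7 / 2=3.50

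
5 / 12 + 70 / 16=115 / 24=4.79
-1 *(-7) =7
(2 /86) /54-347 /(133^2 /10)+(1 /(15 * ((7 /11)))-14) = -2893853437 /205369290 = -14.09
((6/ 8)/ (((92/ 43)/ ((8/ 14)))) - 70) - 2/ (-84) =-134807/ 1932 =-69.78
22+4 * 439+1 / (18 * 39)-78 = 1193401 / 702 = 1700.00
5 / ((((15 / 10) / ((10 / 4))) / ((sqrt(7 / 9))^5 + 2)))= 21.11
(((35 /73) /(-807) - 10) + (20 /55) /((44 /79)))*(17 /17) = -66632576 /7128231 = -9.35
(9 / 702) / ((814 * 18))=0.00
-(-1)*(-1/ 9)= -1/ 9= -0.11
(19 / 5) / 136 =19 / 680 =0.03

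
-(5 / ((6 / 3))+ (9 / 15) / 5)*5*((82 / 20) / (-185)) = 5371 / 18500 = 0.29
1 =1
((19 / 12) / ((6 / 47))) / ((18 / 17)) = 15181 / 1296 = 11.71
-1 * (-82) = 82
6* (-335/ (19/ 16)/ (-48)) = 670/ 19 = 35.26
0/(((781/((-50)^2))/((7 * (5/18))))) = 0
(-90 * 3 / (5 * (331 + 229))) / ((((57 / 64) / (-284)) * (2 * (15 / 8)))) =27264 / 3325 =8.20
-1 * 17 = -17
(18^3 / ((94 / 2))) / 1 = 5832 / 47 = 124.09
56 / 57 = 0.98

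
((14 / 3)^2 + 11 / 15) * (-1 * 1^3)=-1013 / 45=-22.51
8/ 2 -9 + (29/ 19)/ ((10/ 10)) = -66/ 19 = -3.47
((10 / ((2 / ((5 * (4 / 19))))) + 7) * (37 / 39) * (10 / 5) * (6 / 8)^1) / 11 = 8621 / 5434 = 1.59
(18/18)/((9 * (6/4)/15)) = 10/9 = 1.11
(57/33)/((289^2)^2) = 19/76733331851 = 0.00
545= 545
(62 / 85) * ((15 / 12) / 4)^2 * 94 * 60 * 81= 8851275 / 272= 32541.45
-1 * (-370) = 370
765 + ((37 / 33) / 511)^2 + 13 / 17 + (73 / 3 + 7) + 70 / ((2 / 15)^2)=45775353984013 / 9668266146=4734.60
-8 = -8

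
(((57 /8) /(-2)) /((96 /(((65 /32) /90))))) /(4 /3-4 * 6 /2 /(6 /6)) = 247 /3145728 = 0.00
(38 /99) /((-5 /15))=-38 /33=-1.15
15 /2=7.50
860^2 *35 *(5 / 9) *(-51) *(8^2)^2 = -9012469760000 / 3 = -3004156586666.67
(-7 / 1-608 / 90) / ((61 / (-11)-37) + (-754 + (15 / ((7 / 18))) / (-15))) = 47663 / 2768940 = 0.02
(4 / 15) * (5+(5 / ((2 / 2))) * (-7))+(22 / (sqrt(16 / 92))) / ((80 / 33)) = -8+363 * sqrt(23) / 80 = 13.76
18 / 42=3 / 7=0.43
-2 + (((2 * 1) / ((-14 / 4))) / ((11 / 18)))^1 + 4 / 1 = 82 / 77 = 1.06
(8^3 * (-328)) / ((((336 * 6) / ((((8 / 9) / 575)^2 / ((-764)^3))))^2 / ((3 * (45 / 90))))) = -82 / 46068223398139334224799391796875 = -0.00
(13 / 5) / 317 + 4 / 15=1307 / 4755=0.27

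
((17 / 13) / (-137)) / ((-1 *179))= 17 / 318799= 0.00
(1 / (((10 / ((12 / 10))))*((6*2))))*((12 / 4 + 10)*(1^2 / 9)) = 0.01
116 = 116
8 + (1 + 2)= 11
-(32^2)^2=-1048576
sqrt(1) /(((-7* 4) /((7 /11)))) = -1 /44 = -0.02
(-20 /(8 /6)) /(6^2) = -5 /12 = -0.42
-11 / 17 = -0.65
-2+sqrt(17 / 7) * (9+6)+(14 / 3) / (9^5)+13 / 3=413357 / 177147+15 * sqrt(119) / 7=25.71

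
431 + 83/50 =21633/50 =432.66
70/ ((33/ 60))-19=1191/ 11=108.27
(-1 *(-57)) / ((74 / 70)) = 1995 / 37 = 53.92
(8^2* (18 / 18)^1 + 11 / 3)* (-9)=-609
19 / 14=1.36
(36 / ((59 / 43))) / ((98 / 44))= 34056 / 2891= 11.78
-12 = -12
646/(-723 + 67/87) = -28101/31417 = -0.89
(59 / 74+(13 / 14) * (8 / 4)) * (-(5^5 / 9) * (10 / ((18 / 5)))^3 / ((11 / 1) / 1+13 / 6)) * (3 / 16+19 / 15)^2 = -327102294921875 / 103099868928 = -3172.67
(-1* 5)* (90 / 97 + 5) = -2875 / 97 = -29.64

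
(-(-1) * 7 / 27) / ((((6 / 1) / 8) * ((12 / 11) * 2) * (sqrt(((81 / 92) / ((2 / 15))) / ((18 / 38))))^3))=14168 * sqrt(13110) / 532917225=0.00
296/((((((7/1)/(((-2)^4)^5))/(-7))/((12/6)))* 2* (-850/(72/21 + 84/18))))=310378496/105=2955985.68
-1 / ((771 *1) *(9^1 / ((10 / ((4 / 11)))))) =-55 / 13878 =-0.00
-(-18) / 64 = 9 / 32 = 0.28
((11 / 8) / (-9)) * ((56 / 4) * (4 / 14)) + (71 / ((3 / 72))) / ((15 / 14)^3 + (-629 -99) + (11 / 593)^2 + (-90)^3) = -7775042655072691 / 12674366967091842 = -0.61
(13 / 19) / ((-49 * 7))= -13 / 6517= -0.00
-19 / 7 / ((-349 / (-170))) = -3230 / 2443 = -1.32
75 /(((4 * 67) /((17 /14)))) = 1275 /3752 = 0.34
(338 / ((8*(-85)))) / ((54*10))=-169 / 183600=-0.00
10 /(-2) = -5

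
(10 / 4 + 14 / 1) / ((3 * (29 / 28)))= 154 / 29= 5.31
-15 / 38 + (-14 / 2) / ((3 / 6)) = -547 / 38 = -14.39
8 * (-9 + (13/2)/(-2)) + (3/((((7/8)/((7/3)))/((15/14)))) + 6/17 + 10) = -9410/119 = -79.08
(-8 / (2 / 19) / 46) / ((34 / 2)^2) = -38 / 6647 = -0.01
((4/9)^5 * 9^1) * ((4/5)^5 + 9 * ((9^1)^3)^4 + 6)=8133970650673048576/20503125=396718580736.99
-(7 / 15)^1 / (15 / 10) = -14 / 45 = -0.31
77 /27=2.85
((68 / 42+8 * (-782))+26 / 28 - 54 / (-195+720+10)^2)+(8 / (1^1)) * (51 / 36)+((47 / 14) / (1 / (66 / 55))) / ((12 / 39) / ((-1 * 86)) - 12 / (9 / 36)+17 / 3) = -5327798201364497 / 853510928550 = -6242.21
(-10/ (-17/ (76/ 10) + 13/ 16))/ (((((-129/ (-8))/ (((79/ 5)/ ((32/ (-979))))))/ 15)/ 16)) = -940466560/ 18619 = -50511.12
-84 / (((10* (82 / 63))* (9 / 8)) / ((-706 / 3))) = 276752 / 205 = 1350.01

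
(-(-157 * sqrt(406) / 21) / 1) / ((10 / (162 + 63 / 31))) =53223 * sqrt(406) / 434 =2471.00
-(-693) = 693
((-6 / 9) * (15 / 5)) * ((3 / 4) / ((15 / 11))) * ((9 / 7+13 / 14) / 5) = -341 / 700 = -0.49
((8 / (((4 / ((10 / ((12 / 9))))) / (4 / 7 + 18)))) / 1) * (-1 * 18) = -35100 / 7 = -5014.29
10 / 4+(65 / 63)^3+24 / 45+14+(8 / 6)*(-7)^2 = 208701629 / 2500470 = 83.46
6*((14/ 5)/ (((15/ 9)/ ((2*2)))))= 1008/ 25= 40.32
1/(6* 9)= 1/54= 0.02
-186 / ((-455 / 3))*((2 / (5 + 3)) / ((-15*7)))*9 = -837 / 31850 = -0.03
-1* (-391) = 391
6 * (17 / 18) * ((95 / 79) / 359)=1615 / 85083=0.02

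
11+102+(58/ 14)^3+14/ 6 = 191845/ 1029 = 186.44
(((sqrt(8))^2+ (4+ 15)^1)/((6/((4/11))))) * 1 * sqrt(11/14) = 9 * sqrt(154)/77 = 1.45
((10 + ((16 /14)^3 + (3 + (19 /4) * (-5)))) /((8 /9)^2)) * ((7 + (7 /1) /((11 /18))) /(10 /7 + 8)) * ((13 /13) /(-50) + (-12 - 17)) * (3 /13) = 3330005823 /21683200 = 153.58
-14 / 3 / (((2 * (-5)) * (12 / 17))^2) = -2023 / 21600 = -0.09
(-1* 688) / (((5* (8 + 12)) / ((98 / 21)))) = -2408 / 75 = -32.11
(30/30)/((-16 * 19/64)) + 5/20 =3/76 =0.04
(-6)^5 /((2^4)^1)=-486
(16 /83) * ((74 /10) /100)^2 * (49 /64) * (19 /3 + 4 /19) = 25021213 /4731000000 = 0.01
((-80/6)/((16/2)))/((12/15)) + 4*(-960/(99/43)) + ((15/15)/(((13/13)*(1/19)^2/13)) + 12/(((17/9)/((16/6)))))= 6821713/2244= 3039.98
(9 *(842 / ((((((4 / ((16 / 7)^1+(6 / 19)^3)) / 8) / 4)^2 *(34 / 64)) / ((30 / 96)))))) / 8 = 7503976602224640 / 39189218873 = 191480.64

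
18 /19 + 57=1101 /19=57.95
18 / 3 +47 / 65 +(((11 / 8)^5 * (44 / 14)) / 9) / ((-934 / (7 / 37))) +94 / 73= 8.01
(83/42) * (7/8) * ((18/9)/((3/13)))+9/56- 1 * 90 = -74.85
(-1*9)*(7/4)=-63/4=-15.75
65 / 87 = 0.75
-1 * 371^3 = -51064811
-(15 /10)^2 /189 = -1 /84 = -0.01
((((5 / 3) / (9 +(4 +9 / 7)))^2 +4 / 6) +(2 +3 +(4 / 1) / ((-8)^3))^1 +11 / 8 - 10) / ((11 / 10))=-85033 / 31680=-2.68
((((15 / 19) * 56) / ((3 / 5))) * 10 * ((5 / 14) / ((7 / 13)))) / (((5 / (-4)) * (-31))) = 52000 / 4123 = 12.61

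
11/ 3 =3.67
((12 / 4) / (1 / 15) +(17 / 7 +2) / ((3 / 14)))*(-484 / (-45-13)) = 47674 / 87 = 547.98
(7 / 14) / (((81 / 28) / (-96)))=-448 / 27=-16.59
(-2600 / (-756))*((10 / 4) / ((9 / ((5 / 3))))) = 1.59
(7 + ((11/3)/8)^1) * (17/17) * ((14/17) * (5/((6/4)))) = 6265/306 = 20.47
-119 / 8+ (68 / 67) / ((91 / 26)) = -54723 / 3752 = -14.59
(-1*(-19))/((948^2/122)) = 1159/449352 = 0.00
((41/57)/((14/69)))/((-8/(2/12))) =-943/12768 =-0.07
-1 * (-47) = 47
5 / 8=0.62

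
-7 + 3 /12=-27 /4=-6.75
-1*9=-9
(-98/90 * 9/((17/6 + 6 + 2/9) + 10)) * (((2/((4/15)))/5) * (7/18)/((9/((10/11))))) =-1/33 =-0.03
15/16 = 0.94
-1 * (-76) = 76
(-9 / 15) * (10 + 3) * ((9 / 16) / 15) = -117 / 400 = -0.29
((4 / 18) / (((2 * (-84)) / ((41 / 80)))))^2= 1681 / 3657830400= 0.00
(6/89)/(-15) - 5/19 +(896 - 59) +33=7353587/8455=869.73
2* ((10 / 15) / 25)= 4 / 75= 0.05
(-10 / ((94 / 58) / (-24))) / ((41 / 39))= 271440 / 1927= 140.86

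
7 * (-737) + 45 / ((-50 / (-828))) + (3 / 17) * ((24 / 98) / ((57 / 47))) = -349283243 / 79135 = -4413.76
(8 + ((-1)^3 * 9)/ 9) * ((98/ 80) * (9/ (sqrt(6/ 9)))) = 3087 * sqrt(6)/ 80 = 94.52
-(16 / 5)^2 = -256 / 25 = -10.24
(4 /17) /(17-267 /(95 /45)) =-19 /8840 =-0.00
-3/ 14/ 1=-3/ 14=-0.21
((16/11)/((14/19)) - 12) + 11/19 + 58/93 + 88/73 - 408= -4128044491/9932307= -415.62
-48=-48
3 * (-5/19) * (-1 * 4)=60/19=3.16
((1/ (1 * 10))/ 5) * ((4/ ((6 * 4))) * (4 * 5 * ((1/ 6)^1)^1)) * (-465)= -5.17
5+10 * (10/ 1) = 105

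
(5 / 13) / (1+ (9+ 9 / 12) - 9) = 20 / 91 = 0.22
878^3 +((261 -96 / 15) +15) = 3384182108 / 5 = 676836421.60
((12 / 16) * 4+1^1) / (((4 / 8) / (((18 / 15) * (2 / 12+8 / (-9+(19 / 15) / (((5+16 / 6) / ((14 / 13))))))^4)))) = 11768755917150085681 / 4084898233857008535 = 2.88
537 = 537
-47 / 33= -1.42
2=2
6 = 6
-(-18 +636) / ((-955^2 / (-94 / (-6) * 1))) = 9682 / 912025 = 0.01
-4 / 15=-0.27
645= 645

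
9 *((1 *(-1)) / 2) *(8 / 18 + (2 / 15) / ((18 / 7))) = -67 / 30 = -2.23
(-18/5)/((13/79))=-1422/65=-21.88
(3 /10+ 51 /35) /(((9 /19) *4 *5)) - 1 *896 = -3762421 /4200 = -895.81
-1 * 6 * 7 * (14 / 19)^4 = -1613472 / 130321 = -12.38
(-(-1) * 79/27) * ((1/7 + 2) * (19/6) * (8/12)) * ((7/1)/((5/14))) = 21014/81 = 259.43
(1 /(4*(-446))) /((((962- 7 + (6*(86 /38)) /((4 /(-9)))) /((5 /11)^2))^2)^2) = -101813281250 /72796331294856718310694703903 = -0.00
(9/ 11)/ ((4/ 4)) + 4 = 53/ 11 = 4.82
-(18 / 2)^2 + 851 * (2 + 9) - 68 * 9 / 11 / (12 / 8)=101672 / 11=9242.91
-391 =-391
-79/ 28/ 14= -79/ 392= -0.20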